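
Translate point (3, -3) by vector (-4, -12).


Translation: (x+dx, y+dy) = (3+-4, -3+-12) = (-1, -15)

(-1, -15)


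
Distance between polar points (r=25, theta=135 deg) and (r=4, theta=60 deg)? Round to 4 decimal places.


d = sqrt(r1^2 + r2^2 - 2*r1*r2*cos(t2-t1))
d = sqrt(25^2 + 4^2 - 2*25*4*cos(60-135)) = 24.2742

24.2742


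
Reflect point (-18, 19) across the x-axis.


Reflection across x-axis: (x, y) -> (x, -y)
(-18, 19) -> (-18, -19)

(-18, -19)


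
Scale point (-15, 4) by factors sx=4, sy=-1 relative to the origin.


Scaling: (x*sx, y*sy) = (-15*4, 4*-1) = (-60, -4)

(-60, -4)


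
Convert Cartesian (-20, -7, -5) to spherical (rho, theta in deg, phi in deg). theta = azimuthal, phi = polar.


rho = sqrt((-20)^2 + (-7)^2 + (-5)^2) = 21.7715
theta = atan2(-7, -20) = 199.29 deg
phi = acos(-5/21.7715) = 103.2769 deg

rho = 21.7715, theta = 199.29 deg, phi = 103.2769 deg


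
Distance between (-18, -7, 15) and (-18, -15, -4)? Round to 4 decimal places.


d = sqrt((-18--18)^2 + (-15--7)^2 + (-4-15)^2) = 20.6155

20.6155


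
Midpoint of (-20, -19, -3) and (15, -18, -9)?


Midpoint = ((-20+15)/2, (-19+-18)/2, (-3+-9)/2) = (-2.5, -18.5, -6)

(-2.5, -18.5, -6)


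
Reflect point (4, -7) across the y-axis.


Reflection across y-axis: (x, y) -> (-x, y)
(4, -7) -> (-4, -7)

(-4, -7)


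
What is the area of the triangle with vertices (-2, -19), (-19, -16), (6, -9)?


Area = |x1(y2-y3) + x2(y3-y1) + x3(y1-y2)| / 2
= |-2*(-16--9) + -19*(-9--19) + 6*(-19--16)| / 2
= 97

97


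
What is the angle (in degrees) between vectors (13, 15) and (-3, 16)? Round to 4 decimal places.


dot = 13*-3 + 15*16 = 201
|u| = 19.8494, |v| = 16.2788
cos(angle) = 0.622
angle = 51.534 degrees

51.534 degrees


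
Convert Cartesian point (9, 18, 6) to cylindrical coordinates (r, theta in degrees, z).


r = sqrt(9^2 + 18^2) = 20.1246
theta = atan2(18, 9) = 63.4349 deg
z = 6

r = 20.1246, theta = 63.4349 deg, z = 6


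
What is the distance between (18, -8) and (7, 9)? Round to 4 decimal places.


d = sqrt((7-18)^2 + (9--8)^2) = 20.2485

20.2485


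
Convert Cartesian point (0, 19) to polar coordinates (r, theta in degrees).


r = sqrt(0^2 + 19^2) = 19
theta = atan2(19, 0) = 90 degrees

r = 19, theta = 90 degrees


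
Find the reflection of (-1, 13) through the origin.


Reflection through origin: (x, y) -> (-x, -y)
(-1, 13) -> (1, -13)

(1, -13)


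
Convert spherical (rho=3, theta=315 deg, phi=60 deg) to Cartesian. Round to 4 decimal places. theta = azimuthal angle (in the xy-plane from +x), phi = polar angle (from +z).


x = 3 * sin(60) * cos(315) = 1.8371
y = 3 * sin(60) * sin(315) = -1.8371
z = 3 * cos(60) = 1.5

(1.8371, -1.8371, 1.5)


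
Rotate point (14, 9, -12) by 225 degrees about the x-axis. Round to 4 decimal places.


x' = 14
y' = 9*cos(225) - -12*sin(225) = -14.8492
z' = 9*sin(225) + -12*cos(225) = 2.1213

(14, -14.8492, 2.1213)


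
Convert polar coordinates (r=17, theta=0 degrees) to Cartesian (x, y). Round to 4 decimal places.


x = 17 * cos(0) = 17
y = 17 * sin(0) = 0

(17, 0)


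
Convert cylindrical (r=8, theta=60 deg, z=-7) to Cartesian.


x = 8 * cos(60) = 4
y = 8 * sin(60) = 6.9282
z = -7

(4, 6.9282, -7)


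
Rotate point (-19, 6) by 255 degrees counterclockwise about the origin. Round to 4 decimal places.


x' = -19*cos(255) - 6*sin(255) = 10.7131
y' = -19*sin(255) + 6*cos(255) = 16.7997

(10.7131, 16.7997)


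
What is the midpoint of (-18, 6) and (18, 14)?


Midpoint = ((-18+18)/2, (6+14)/2) = (0, 10)

(0, 10)


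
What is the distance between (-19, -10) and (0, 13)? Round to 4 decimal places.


d = sqrt((0--19)^2 + (13--10)^2) = 29.8329

29.8329


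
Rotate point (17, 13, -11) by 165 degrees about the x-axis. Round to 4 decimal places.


x' = 17
y' = 13*cos(165) - -11*sin(165) = -9.71
z' = 13*sin(165) + -11*cos(165) = 13.9898

(17, -9.71, 13.9898)


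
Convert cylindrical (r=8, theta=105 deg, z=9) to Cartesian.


x = 8 * cos(105) = -2.0706
y = 8 * sin(105) = 7.7274
z = 9

(-2.0706, 7.7274, 9)


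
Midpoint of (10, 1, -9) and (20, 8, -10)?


Midpoint = ((10+20)/2, (1+8)/2, (-9+-10)/2) = (15, 4.5, -9.5)

(15, 4.5, -9.5)


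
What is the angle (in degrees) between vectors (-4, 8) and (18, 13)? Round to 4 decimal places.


dot = -4*18 + 8*13 = 32
|u| = 8.9443, |v| = 22.2036
cos(angle) = 0.1611
angle = 80.7274 degrees

80.7274 degrees


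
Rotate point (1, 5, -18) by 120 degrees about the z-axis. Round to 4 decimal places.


x' = 1*cos(120) - 5*sin(120) = -4.8301
y' = 1*sin(120) + 5*cos(120) = -1.634
z' = -18

(-4.8301, -1.634, -18)


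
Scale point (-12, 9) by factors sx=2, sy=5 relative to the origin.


Scaling: (x*sx, y*sy) = (-12*2, 9*5) = (-24, 45)

(-24, 45)


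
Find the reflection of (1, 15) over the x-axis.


Reflection across x-axis: (x, y) -> (x, -y)
(1, 15) -> (1, -15)

(1, -15)


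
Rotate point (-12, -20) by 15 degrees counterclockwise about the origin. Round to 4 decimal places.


x' = -12*cos(15) - -20*sin(15) = -6.4147
y' = -12*sin(15) + -20*cos(15) = -22.4243

(-6.4147, -22.4243)


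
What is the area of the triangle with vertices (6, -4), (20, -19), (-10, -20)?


Area = |x1(y2-y3) + x2(y3-y1) + x3(y1-y2)| / 2
= |6*(-19--20) + 20*(-20--4) + -10*(-4--19)| / 2
= 232

232


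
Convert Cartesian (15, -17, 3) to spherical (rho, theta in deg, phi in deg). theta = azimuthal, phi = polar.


rho = sqrt(15^2 + (-17)^2 + 3^2) = 22.8692
theta = atan2(-17, 15) = 311.4237 deg
phi = acos(3/22.8692) = 82.4622 deg

rho = 22.8692, theta = 311.4237 deg, phi = 82.4622 deg


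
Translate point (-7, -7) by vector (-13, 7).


Translation: (x+dx, y+dy) = (-7+-13, -7+7) = (-20, 0)

(-20, 0)


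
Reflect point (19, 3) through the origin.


Reflection through origin: (x, y) -> (-x, -y)
(19, 3) -> (-19, -3)

(-19, -3)


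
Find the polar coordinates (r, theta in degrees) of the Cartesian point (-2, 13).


r = sqrt((-2)^2 + 13^2) = 13.1529
theta = atan2(13, -2) = 98.7462 degrees

r = 13.1529, theta = 98.7462 degrees


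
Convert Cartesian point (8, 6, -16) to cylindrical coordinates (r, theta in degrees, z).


r = sqrt(8^2 + 6^2) = 10
theta = atan2(6, 8) = 36.8699 deg
z = -16

r = 10, theta = 36.8699 deg, z = -16


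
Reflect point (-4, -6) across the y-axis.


Reflection across y-axis: (x, y) -> (-x, y)
(-4, -6) -> (4, -6)

(4, -6)


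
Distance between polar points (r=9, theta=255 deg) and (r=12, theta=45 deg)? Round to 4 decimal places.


d = sqrt(r1^2 + r2^2 - 2*r1*r2*cos(t2-t1))
d = sqrt(9^2 + 12^2 - 2*9*12*cos(45-255)) = 20.2993

20.2993


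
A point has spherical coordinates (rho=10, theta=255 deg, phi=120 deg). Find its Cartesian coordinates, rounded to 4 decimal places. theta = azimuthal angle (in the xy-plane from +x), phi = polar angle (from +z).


x = 10 * sin(120) * cos(255) = -2.2414
y = 10 * sin(120) * sin(255) = -8.3652
z = 10 * cos(120) = -5

(-2.2414, -8.3652, -5)


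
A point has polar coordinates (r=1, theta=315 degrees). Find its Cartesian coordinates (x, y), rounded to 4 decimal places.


x = 1 * cos(315) = 0.7071
y = 1 * sin(315) = -0.7071

(0.7071, -0.7071)


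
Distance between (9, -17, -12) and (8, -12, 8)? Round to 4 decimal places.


d = sqrt((8-9)^2 + (-12--17)^2 + (8--12)^2) = 20.6398

20.6398


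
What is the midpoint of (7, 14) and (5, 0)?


Midpoint = ((7+5)/2, (14+0)/2) = (6, 7)

(6, 7)


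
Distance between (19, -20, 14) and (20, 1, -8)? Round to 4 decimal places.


d = sqrt((20-19)^2 + (1--20)^2 + (-8-14)^2) = 30.4302

30.4302


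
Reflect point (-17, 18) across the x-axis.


Reflection across x-axis: (x, y) -> (x, -y)
(-17, 18) -> (-17, -18)

(-17, -18)


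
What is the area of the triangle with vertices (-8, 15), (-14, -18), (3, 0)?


Area = |x1(y2-y3) + x2(y3-y1) + x3(y1-y2)| / 2
= |-8*(-18-0) + -14*(0-15) + 3*(15--18)| / 2
= 226.5

226.5


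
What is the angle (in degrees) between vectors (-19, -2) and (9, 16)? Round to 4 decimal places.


dot = -19*9 + -2*16 = -203
|u| = 19.105, |v| = 18.3576
cos(angle) = -0.5788
angle = 125.3668 degrees

125.3668 degrees


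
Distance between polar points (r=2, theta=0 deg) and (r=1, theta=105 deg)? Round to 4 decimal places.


d = sqrt(r1^2 + r2^2 - 2*r1*r2*cos(t2-t1))
d = sqrt(2^2 + 1^2 - 2*2*1*cos(105-0)) = 2.4567

2.4567


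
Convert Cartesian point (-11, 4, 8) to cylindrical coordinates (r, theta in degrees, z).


r = sqrt((-11)^2 + 4^2) = 11.7047
theta = atan2(4, -11) = 160.0169 deg
z = 8

r = 11.7047, theta = 160.0169 deg, z = 8


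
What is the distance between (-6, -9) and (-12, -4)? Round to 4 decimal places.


d = sqrt((-12--6)^2 + (-4--9)^2) = 7.8102

7.8102


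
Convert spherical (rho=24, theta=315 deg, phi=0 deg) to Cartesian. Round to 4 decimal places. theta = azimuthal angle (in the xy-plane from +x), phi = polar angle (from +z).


x = 24 * sin(0) * cos(315) = 0
y = 24 * sin(0) * sin(315) = 0
z = 24 * cos(0) = 24

(0, 0, 24)


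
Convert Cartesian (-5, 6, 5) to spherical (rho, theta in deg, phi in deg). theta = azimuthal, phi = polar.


rho = sqrt((-5)^2 + 6^2 + 5^2) = 9.2736
theta = atan2(6, -5) = 129.8056 deg
phi = acos(5/9.2736) = 57.3733 deg

rho = 9.2736, theta = 129.8056 deg, phi = 57.3733 deg


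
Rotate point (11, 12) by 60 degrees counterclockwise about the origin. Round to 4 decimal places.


x' = 11*cos(60) - 12*sin(60) = -4.8923
y' = 11*sin(60) + 12*cos(60) = 15.5263

(-4.8923, 15.5263)


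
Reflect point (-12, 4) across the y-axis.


Reflection across y-axis: (x, y) -> (-x, y)
(-12, 4) -> (12, 4)

(12, 4)


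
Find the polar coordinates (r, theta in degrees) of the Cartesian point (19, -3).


r = sqrt(19^2 + (-3)^2) = 19.2354
theta = atan2(-3, 19) = 351.0274 degrees

r = 19.2354, theta = 351.0274 degrees


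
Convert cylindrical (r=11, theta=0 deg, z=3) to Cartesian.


x = 11 * cos(0) = 11
y = 11 * sin(0) = 0
z = 3

(11, 0, 3)


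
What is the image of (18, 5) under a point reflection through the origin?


Reflection through origin: (x, y) -> (-x, -y)
(18, 5) -> (-18, -5)

(-18, -5)


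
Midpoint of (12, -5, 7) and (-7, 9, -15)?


Midpoint = ((12+-7)/2, (-5+9)/2, (7+-15)/2) = (2.5, 2, -4)

(2.5, 2, -4)


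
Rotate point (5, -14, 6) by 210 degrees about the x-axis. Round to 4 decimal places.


x' = 5
y' = -14*cos(210) - 6*sin(210) = 15.1244
z' = -14*sin(210) + 6*cos(210) = 1.8038

(5, 15.1244, 1.8038)


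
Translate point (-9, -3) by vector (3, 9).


Translation: (x+dx, y+dy) = (-9+3, -3+9) = (-6, 6)

(-6, 6)


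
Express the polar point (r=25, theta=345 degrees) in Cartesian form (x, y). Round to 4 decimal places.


x = 25 * cos(345) = 24.1481
y = 25 * sin(345) = -6.4705

(24.1481, -6.4705)


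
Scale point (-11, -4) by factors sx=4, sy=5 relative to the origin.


Scaling: (x*sx, y*sy) = (-11*4, -4*5) = (-44, -20)

(-44, -20)


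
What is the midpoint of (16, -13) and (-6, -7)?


Midpoint = ((16+-6)/2, (-13+-7)/2) = (5, -10)

(5, -10)


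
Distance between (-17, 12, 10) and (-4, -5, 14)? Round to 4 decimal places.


d = sqrt((-4--17)^2 + (-5-12)^2 + (14-10)^2) = 21.7715

21.7715


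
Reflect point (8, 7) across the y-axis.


Reflection across y-axis: (x, y) -> (-x, y)
(8, 7) -> (-8, 7)

(-8, 7)


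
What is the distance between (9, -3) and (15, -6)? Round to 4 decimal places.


d = sqrt((15-9)^2 + (-6--3)^2) = 6.7082

6.7082


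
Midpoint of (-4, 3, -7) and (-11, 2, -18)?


Midpoint = ((-4+-11)/2, (3+2)/2, (-7+-18)/2) = (-7.5, 2.5, -12.5)

(-7.5, 2.5, -12.5)


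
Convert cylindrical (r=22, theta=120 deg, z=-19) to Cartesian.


x = 22 * cos(120) = -11
y = 22 * sin(120) = 19.0526
z = -19

(-11, 19.0526, -19)


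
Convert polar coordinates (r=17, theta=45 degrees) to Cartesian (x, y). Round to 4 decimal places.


x = 17 * cos(45) = 12.0208
y = 17 * sin(45) = 12.0208

(12.0208, 12.0208)


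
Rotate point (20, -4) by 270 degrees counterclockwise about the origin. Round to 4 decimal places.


x' = 20*cos(270) - -4*sin(270) = -4
y' = 20*sin(270) + -4*cos(270) = -20

(-4, -20)


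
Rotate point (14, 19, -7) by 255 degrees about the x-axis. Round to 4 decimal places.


x' = 14
y' = 19*cos(255) - -7*sin(255) = -11.679
z' = 19*sin(255) + -7*cos(255) = -16.5409

(14, -11.679, -16.5409)


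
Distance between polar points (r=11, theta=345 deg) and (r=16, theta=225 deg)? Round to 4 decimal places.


d = sqrt(r1^2 + r2^2 - 2*r1*r2*cos(t2-t1))
d = sqrt(11^2 + 16^2 - 2*11*16*cos(225-345)) = 23.516

23.516


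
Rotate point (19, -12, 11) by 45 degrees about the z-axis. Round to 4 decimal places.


x' = 19*cos(45) - -12*sin(45) = 21.9203
y' = 19*sin(45) + -12*cos(45) = 4.9497
z' = 11

(21.9203, 4.9497, 11)


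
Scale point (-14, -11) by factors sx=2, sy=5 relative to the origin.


Scaling: (x*sx, y*sy) = (-14*2, -11*5) = (-28, -55)

(-28, -55)


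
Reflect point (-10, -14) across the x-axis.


Reflection across x-axis: (x, y) -> (x, -y)
(-10, -14) -> (-10, 14)

(-10, 14)


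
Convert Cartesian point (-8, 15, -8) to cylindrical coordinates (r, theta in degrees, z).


r = sqrt((-8)^2 + 15^2) = 17
theta = atan2(15, -8) = 118.0725 deg
z = -8

r = 17, theta = 118.0725 deg, z = -8


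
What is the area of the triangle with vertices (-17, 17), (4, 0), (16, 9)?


Area = |x1(y2-y3) + x2(y3-y1) + x3(y1-y2)| / 2
= |-17*(0-9) + 4*(9-17) + 16*(17-0)| / 2
= 196.5

196.5


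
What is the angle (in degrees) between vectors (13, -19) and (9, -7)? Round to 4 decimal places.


dot = 13*9 + -19*-7 = 250
|u| = 23.0217, |v| = 11.4018
cos(angle) = 0.9524
angle = 17.7447 degrees

17.7447 degrees


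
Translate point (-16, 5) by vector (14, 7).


Translation: (x+dx, y+dy) = (-16+14, 5+7) = (-2, 12)

(-2, 12)


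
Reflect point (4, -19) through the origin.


Reflection through origin: (x, y) -> (-x, -y)
(4, -19) -> (-4, 19)

(-4, 19)


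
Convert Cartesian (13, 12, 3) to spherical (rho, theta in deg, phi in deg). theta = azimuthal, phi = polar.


rho = sqrt(13^2 + 12^2 + 3^2) = 17.9444
theta = atan2(12, 13) = 42.7094 deg
phi = acos(3/17.9444) = 80.3759 deg

rho = 17.9444, theta = 42.7094 deg, phi = 80.3759 deg


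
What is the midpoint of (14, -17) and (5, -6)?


Midpoint = ((14+5)/2, (-17+-6)/2) = (9.5, -11.5)

(9.5, -11.5)


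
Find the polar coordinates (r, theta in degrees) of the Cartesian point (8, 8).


r = sqrt(8^2 + 8^2) = 11.3137
theta = atan2(8, 8) = 45 degrees

r = 11.3137, theta = 45 degrees


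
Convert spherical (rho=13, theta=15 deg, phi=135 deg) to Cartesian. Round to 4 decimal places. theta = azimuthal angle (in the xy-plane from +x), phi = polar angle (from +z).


x = 13 * sin(135) * cos(15) = 8.8792
y = 13 * sin(135) * sin(15) = 2.3792
z = 13 * cos(135) = -9.1924

(8.8792, 2.3792, -9.1924)


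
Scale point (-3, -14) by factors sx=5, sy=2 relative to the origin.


Scaling: (x*sx, y*sy) = (-3*5, -14*2) = (-15, -28)

(-15, -28)


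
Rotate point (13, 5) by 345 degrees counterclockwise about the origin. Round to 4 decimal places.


x' = 13*cos(345) - 5*sin(345) = 13.8511
y' = 13*sin(345) + 5*cos(345) = 1.465

(13.8511, 1.465)


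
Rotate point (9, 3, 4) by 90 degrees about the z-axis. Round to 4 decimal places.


x' = 9*cos(90) - 3*sin(90) = -3
y' = 9*sin(90) + 3*cos(90) = 9
z' = 4

(-3, 9, 4)


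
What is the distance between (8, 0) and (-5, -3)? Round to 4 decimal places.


d = sqrt((-5-8)^2 + (-3-0)^2) = 13.3417

13.3417


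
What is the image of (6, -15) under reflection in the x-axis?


Reflection across x-axis: (x, y) -> (x, -y)
(6, -15) -> (6, 15)

(6, 15)


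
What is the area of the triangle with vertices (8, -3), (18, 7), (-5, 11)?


Area = |x1(y2-y3) + x2(y3-y1) + x3(y1-y2)| / 2
= |8*(7-11) + 18*(11--3) + -5*(-3-7)| / 2
= 135

135


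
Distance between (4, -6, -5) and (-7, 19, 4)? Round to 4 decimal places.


d = sqrt((-7-4)^2 + (19--6)^2 + (4--5)^2) = 28.7576

28.7576


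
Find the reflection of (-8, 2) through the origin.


Reflection through origin: (x, y) -> (-x, -y)
(-8, 2) -> (8, -2)

(8, -2)


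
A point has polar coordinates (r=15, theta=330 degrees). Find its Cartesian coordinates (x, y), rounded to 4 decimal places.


x = 15 * cos(330) = 12.9904
y = 15 * sin(330) = -7.5

(12.9904, -7.5)


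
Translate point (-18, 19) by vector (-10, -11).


Translation: (x+dx, y+dy) = (-18+-10, 19+-11) = (-28, 8)

(-28, 8)


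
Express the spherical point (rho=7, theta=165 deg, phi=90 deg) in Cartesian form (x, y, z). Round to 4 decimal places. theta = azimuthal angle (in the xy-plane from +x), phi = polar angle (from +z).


x = 7 * sin(90) * cos(165) = -6.7615
y = 7 * sin(90) * sin(165) = 1.8117
z = 7 * cos(90) = 0

(-6.7615, 1.8117, 0)


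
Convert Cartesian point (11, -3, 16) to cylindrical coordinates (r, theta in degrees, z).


r = sqrt(11^2 + (-3)^2) = 11.4018
theta = atan2(-3, 11) = 344.7449 deg
z = 16

r = 11.4018, theta = 344.7449 deg, z = 16


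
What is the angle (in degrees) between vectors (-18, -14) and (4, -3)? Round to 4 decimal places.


dot = -18*4 + -14*-3 = -30
|u| = 22.8035, |v| = 5
cos(angle) = -0.2631
angle = 105.2551 degrees

105.2551 degrees


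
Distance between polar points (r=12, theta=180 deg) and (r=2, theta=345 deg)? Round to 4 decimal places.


d = sqrt(r1^2 + r2^2 - 2*r1*r2*cos(t2-t1))
d = sqrt(12^2 + 2^2 - 2*12*2*cos(345-180)) = 13.9415

13.9415


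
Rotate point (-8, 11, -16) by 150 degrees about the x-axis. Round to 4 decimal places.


x' = -8
y' = 11*cos(150) - -16*sin(150) = -1.5263
z' = 11*sin(150) + -16*cos(150) = 19.3564

(-8, -1.5263, 19.3564)


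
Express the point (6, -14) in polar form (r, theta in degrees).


r = sqrt(6^2 + (-14)^2) = 15.2315
theta = atan2(-14, 6) = 293.1986 degrees

r = 15.2315, theta = 293.1986 degrees


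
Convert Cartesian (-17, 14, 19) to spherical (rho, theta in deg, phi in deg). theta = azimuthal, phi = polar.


rho = sqrt((-17)^2 + 14^2 + 19^2) = 29.0861
theta = atan2(14, -17) = 140.5275 deg
phi = acos(19/29.0861) = 49.2142 deg

rho = 29.0861, theta = 140.5275 deg, phi = 49.2142 deg


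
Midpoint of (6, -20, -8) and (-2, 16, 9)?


Midpoint = ((6+-2)/2, (-20+16)/2, (-8+9)/2) = (2, -2, 0.5)

(2, -2, 0.5)


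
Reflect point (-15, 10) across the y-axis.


Reflection across y-axis: (x, y) -> (-x, y)
(-15, 10) -> (15, 10)

(15, 10)


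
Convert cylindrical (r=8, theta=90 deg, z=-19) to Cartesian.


x = 8 * cos(90) = 0
y = 8 * sin(90) = 8
z = -19

(0, 8, -19)


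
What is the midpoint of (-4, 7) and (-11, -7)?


Midpoint = ((-4+-11)/2, (7+-7)/2) = (-7.5, 0)

(-7.5, 0)


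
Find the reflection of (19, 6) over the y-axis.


Reflection across y-axis: (x, y) -> (-x, y)
(19, 6) -> (-19, 6)

(-19, 6)


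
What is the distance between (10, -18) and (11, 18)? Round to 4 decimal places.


d = sqrt((11-10)^2 + (18--18)^2) = 36.0139

36.0139


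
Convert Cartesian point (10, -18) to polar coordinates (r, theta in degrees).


r = sqrt(10^2 + (-18)^2) = 20.5913
theta = atan2(-18, 10) = 299.0546 degrees

r = 20.5913, theta = 299.0546 degrees


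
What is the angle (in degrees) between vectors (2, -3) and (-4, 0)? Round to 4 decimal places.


dot = 2*-4 + -3*0 = -8
|u| = 3.6056, |v| = 4
cos(angle) = -0.5547
angle = 123.6901 degrees

123.6901 degrees


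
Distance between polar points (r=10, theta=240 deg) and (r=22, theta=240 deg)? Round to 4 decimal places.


d = sqrt(r1^2 + r2^2 - 2*r1*r2*cos(t2-t1))
d = sqrt(10^2 + 22^2 - 2*10*22*cos(240-240)) = 12

12


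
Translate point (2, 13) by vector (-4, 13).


Translation: (x+dx, y+dy) = (2+-4, 13+13) = (-2, 26)

(-2, 26)


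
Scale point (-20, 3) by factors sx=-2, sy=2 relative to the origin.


Scaling: (x*sx, y*sy) = (-20*-2, 3*2) = (40, 6)

(40, 6)


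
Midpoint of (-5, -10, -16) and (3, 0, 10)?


Midpoint = ((-5+3)/2, (-10+0)/2, (-16+10)/2) = (-1, -5, -3)

(-1, -5, -3)


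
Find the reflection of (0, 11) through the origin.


Reflection through origin: (x, y) -> (-x, -y)
(0, 11) -> (0, -11)

(0, -11)


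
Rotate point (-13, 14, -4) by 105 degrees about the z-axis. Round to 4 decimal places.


x' = -13*cos(105) - 14*sin(105) = -10.1583
y' = -13*sin(105) + 14*cos(105) = -16.1805
z' = -4

(-10.1583, -16.1805, -4)


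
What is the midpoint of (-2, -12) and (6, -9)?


Midpoint = ((-2+6)/2, (-12+-9)/2) = (2, -10.5)

(2, -10.5)


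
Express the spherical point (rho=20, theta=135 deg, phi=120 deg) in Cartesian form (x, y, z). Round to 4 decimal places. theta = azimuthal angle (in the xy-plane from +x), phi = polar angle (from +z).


x = 20 * sin(120) * cos(135) = -12.2474
y = 20 * sin(120) * sin(135) = 12.2474
z = 20 * cos(120) = -10

(-12.2474, 12.2474, -10)


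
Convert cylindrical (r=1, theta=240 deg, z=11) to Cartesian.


x = 1 * cos(240) = -0.5
y = 1 * sin(240) = -0.866
z = 11

(-0.5, -0.866, 11)


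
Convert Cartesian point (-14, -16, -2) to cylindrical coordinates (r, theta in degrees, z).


r = sqrt((-14)^2 + (-16)^2) = 21.2603
theta = atan2(-16, -14) = 228.8141 deg
z = -2

r = 21.2603, theta = 228.8141 deg, z = -2


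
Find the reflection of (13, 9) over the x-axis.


Reflection across x-axis: (x, y) -> (x, -y)
(13, 9) -> (13, -9)

(13, -9)


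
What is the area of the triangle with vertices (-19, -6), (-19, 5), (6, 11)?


Area = |x1(y2-y3) + x2(y3-y1) + x3(y1-y2)| / 2
= |-19*(5-11) + -19*(11--6) + 6*(-6-5)| / 2
= 137.5

137.5


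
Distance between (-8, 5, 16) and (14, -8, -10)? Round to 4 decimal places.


d = sqrt((14--8)^2 + (-8-5)^2 + (-10-16)^2) = 36.4555

36.4555


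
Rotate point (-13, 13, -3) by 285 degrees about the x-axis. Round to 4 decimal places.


x' = -13
y' = 13*cos(285) - -3*sin(285) = 0.4669
z' = 13*sin(285) + -3*cos(285) = -13.3335

(-13, 0.4669, -13.3335)


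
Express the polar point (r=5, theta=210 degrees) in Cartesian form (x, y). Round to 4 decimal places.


x = 5 * cos(210) = -4.3301
y = 5 * sin(210) = -2.5

(-4.3301, -2.5)


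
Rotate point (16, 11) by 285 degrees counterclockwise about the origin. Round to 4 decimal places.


x' = 16*cos(285) - 11*sin(285) = 14.7663
y' = 16*sin(285) + 11*cos(285) = -12.6078

(14.7663, -12.6078)


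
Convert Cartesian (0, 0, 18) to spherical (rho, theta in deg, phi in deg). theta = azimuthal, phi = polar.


rho = sqrt(0^2 + 0^2 + 18^2) = 18
theta = atan2(0, 0) = 0 deg
phi = acos(18/18) = 0 deg

rho = 18, theta = 0 deg, phi = 0 deg


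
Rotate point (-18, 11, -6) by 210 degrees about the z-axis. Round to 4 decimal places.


x' = -18*cos(210) - 11*sin(210) = 21.0885
y' = -18*sin(210) + 11*cos(210) = -0.5263
z' = -6

(21.0885, -0.5263, -6)


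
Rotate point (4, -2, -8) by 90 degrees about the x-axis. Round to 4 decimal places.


x' = 4
y' = -2*cos(90) - -8*sin(90) = 8
z' = -2*sin(90) + -8*cos(90) = -2

(4, 8, -2)


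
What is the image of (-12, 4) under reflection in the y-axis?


Reflection across y-axis: (x, y) -> (-x, y)
(-12, 4) -> (12, 4)

(12, 4)


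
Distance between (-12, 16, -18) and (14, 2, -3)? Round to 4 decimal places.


d = sqrt((14--12)^2 + (2-16)^2 + (-3--18)^2) = 33.121

33.121


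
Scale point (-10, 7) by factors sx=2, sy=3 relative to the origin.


Scaling: (x*sx, y*sy) = (-10*2, 7*3) = (-20, 21)

(-20, 21)


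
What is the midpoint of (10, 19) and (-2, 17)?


Midpoint = ((10+-2)/2, (19+17)/2) = (4, 18)

(4, 18)


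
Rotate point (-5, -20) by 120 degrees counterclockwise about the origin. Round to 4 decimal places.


x' = -5*cos(120) - -20*sin(120) = 19.8205
y' = -5*sin(120) + -20*cos(120) = 5.6699

(19.8205, 5.6699)


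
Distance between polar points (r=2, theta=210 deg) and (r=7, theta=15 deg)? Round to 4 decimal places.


d = sqrt(r1^2 + r2^2 - 2*r1*r2*cos(t2-t1))
d = sqrt(2^2 + 7^2 - 2*2*7*cos(15-210)) = 8.9468

8.9468


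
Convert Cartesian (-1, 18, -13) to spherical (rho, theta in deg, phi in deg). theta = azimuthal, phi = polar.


rho = sqrt((-1)^2 + 18^2 + (-13)^2) = 22.2261
theta = atan2(18, -1) = 93.1798 deg
phi = acos(-13/22.2261) = 125.7958 deg

rho = 22.2261, theta = 93.1798 deg, phi = 125.7958 deg


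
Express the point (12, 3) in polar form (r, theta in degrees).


r = sqrt(12^2 + 3^2) = 12.3693
theta = atan2(3, 12) = 14.0362 degrees

r = 12.3693, theta = 14.0362 degrees


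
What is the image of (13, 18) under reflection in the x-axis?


Reflection across x-axis: (x, y) -> (x, -y)
(13, 18) -> (13, -18)

(13, -18)


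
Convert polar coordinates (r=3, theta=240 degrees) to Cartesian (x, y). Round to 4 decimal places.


x = 3 * cos(240) = -1.5
y = 3 * sin(240) = -2.5981

(-1.5, -2.5981)


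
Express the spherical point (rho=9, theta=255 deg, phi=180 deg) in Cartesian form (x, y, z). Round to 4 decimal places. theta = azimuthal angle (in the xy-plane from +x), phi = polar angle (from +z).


x = 9 * sin(180) * cos(255) = 0
y = 9 * sin(180) * sin(255) = 0
z = 9 * cos(180) = -9

(0, 0, -9)


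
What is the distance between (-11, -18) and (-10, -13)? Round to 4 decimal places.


d = sqrt((-10--11)^2 + (-13--18)^2) = 5.099

5.099


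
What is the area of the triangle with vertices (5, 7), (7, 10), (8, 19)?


Area = |x1(y2-y3) + x2(y3-y1) + x3(y1-y2)| / 2
= |5*(10-19) + 7*(19-7) + 8*(7-10)| / 2
= 7.5

7.5


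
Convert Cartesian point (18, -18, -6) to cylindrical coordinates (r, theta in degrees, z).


r = sqrt(18^2 + (-18)^2) = 25.4558
theta = atan2(-18, 18) = 315 deg
z = -6

r = 25.4558, theta = 315 deg, z = -6


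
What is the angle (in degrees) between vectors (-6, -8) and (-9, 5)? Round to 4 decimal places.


dot = -6*-9 + -8*5 = 14
|u| = 10, |v| = 10.2956
cos(angle) = 0.136
angle = 82.1847 degrees

82.1847 degrees


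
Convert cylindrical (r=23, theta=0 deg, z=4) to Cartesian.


x = 23 * cos(0) = 23
y = 23 * sin(0) = 0
z = 4

(23, 0, 4)


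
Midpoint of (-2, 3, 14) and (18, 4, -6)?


Midpoint = ((-2+18)/2, (3+4)/2, (14+-6)/2) = (8, 3.5, 4)

(8, 3.5, 4)


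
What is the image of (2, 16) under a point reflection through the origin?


Reflection through origin: (x, y) -> (-x, -y)
(2, 16) -> (-2, -16)

(-2, -16)


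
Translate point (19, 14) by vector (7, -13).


Translation: (x+dx, y+dy) = (19+7, 14+-13) = (26, 1)

(26, 1)


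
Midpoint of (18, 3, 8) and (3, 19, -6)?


Midpoint = ((18+3)/2, (3+19)/2, (8+-6)/2) = (10.5, 11, 1)

(10.5, 11, 1)


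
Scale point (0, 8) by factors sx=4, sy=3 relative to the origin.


Scaling: (x*sx, y*sy) = (0*4, 8*3) = (0, 24)

(0, 24)


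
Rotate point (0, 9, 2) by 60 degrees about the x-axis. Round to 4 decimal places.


x' = 0
y' = 9*cos(60) - 2*sin(60) = 2.7679
z' = 9*sin(60) + 2*cos(60) = 8.7942

(0, 2.7679, 8.7942)


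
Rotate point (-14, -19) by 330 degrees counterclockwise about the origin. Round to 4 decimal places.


x' = -14*cos(330) - -19*sin(330) = -21.6244
y' = -14*sin(330) + -19*cos(330) = -9.4545

(-21.6244, -9.4545)


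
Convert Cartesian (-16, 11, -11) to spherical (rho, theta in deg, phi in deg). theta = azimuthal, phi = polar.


rho = sqrt((-16)^2 + 11^2 + (-11)^2) = 22.3159
theta = atan2(11, -16) = 145.4915 deg
phi = acos(-11/22.3159) = 119.5328 deg

rho = 22.3159, theta = 145.4915 deg, phi = 119.5328 deg


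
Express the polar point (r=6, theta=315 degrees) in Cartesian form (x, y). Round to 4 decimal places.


x = 6 * cos(315) = 4.2426
y = 6 * sin(315) = -4.2426

(4.2426, -4.2426)


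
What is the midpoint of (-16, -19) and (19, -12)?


Midpoint = ((-16+19)/2, (-19+-12)/2) = (1.5, -15.5)

(1.5, -15.5)


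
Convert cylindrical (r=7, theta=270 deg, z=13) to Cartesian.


x = 7 * cos(270) = 0
y = 7 * sin(270) = -7
z = 13

(0, -7, 13)


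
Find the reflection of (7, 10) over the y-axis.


Reflection across y-axis: (x, y) -> (-x, y)
(7, 10) -> (-7, 10)

(-7, 10)


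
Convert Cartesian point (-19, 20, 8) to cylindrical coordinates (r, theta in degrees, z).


r = sqrt((-19)^2 + 20^2) = 27.5862
theta = atan2(20, -19) = 133.5312 deg
z = 8

r = 27.5862, theta = 133.5312 deg, z = 8


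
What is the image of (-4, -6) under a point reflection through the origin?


Reflection through origin: (x, y) -> (-x, -y)
(-4, -6) -> (4, 6)

(4, 6)


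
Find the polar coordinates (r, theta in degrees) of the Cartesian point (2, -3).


r = sqrt(2^2 + (-3)^2) = 3.6056
theta = atan2(-3, 2) = 303.6901 degrees

r = 3.6056, theta = 303.6901 degrees


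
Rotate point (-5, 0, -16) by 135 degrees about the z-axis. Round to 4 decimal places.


x' = -5*cos(135) - 0*sin(135) = 3.5355
y' = -5*sin(135) + 0*cos(135) = -3.5355
z' = -16

(3.5355, -3.5355, -16)


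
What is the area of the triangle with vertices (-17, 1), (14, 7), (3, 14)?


Area = |x1(y2-y3) + x2(y3-y1) + x3(y1-y2)| / 2
= |-17*(7-14) + 14*(14-1) + 3*(1-7)| / 2
= 141.5

141.5


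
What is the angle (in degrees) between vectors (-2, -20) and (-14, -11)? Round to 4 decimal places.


dot = -2*-14 + -20*-11 = 248
|u| = 20.0998, |v| = 17.8045
cos(angle) = 0.693
angle = 46.1322 degrees

46.1322 degrees


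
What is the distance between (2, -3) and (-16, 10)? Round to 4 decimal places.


d = sqrt((-16-2)^2 + (10--3)^2) = 22.2036

22.2036


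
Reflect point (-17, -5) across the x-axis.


Reflection across x-axis: (x, y) -> (x, -y)
(-17, -5) -> (-17, 5)

(-17, 5)


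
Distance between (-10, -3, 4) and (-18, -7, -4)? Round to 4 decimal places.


d = sqrt((-18--10)^2 + (-7--3)^2 + (-4-4)^2) = 12

12


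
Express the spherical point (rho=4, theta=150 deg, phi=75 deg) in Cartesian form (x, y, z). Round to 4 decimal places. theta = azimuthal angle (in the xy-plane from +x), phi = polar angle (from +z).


x = 4 * sin(75) * cos(150) = -3.3461
y = 4 * sin(75) * sin(150) = 1.9319
z = 4 * cos(75) = 1.0353

(-3.3461, 1.9319, 1.0353)


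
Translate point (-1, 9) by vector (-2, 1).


Translation: (x+dx, y+dy) = (-1+-2, 9+1) = (-3, 10)

(-3, 10)


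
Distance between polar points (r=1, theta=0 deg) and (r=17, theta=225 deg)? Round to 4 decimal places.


d = sqrt(r1^2 + r2^2 - 2*r1*r2*cos(t2-t1))
d = sqrt(1^2 + 17^2 - 2*1*17*cos(225-0)) = 17.7212

17.7212


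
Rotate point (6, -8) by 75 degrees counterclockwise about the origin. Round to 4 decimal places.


x' = 6*cos(75) - -8*sin(75) = 9.2803
y' = 6*sin(75) + -8*cos(75) = 3.725

(9.2803, 3.725)


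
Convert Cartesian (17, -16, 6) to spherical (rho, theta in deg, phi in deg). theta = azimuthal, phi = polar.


rho = sqrt(17^2 + (-16)^2 + 6^2) = 24.1039
theta = atan2(-16, 17) = 316.7357 deg
phi = acos(6/24.1039) = 75.5863 deg

rho = 24.1039, theta = 316.7357 deg, phi = 75.5863 deg


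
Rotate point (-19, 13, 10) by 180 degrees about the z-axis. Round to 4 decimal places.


x' = -19*cos(180) - 13*sin(180) = 19
y' = -19*sin(180) + 13*cos(180) = -13
z' = 10

(19, -13, 10)


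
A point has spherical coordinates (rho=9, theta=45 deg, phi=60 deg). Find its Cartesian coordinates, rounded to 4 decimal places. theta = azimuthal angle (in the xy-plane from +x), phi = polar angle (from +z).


x = 9 * sin(60) * cos(45) = 5.5114
y = 9 * sin(60) * sin(45) = 5.5114
z = 9 * cos(60) = 4.5

(5.5114, 5.5114, 4.5)


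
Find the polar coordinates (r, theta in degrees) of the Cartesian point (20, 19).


r = sqrt(20^2 + 19^2) = 27.5862
theta = atan2(19, 20) = 43.5312 degrees

r = 27.5862, theta = 43.5312 degrees


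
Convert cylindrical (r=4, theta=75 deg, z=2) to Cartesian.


x = 4 * cos(75) = 1.0353
y = 4 * sin(75) = 3.8637
z = 2

(1.0353, 3.8637, 2)


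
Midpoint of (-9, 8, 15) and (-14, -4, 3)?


Midpoint = ((-9+-14)/2, (8+-4)/2, (15+3)/2) = (-11.5, 2, 9)

(-11.5, 2, 9)


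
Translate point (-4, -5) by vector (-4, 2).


Translation: (x+dx, y+dy) = (-4+-4, -5+2) = (-8, -3)

(-8, -3)


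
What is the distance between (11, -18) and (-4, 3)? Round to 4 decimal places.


d = sqrt((-4-11)^2 + (3--18)^2) = 25.807

25.807


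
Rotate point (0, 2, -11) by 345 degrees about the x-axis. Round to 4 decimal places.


x' = 0
y' = 2*cos(345) - -11*sin(345) = -0.9152
z' = 2*sin(345) + -11*cos(345) = -11.1428

(0, -0.9152, -11.1428)


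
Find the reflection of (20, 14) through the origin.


Reflection through origin: (x, y) -> (-x, -y)
(20, 14) -> (-20, -14)

(-20, -14)


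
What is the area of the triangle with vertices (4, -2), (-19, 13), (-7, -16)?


Area = |x1(y2-y3) + x2(y3-y1) + x3(y1-y2)| / 2
= |4*(13--16) + -19*(-16--2) + -7*(-2-13)| / 2
= 243.5

243.5


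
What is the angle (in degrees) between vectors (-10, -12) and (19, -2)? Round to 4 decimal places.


dot = -10*19 + -12*-2 = -166
|u| = 15.6205, |v| = 19.105
cos(angle) = -0.5562
angle = 123.7966 degrees

123.7966 degrees


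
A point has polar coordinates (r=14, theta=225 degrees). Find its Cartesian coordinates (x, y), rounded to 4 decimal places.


x = 14 * cos(225) = -9.8995
y = 14 * sin(225) = -9.8995

(-9.8995, -9.8995)


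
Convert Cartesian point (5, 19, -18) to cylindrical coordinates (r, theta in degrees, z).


r = sqrt(5^2 + 19^2) = 19.6469
theta = atan2(19, 5) = 75.2564 deg
z = -18

r = 19.6469, theta = 75.2564 deg, z = -18


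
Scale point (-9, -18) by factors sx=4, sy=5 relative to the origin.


Scaling: (x*sx, y*sy) = (-9*4, -18*5) = (-36, -90)

(-36, -90)


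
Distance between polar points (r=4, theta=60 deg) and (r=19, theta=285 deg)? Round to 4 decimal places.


d = sqrt(r1^2 + r2^2 - 2*r1*r2*cos(t2-t1))
d = sqrt(4^2 + 19^2 - 2*4*19*cos(285-60)) = 22.0109

22.0109


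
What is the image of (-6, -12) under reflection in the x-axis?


Reflection across x-axis: (x, y) -> (x, -y)
(-6, -12) -> (-6, 12)

(-6, 12)


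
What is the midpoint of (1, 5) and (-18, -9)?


Midpoint = ((1+-18)/2, (5+-9)/2) = (-8.5, -2)

(-8.5, -2)


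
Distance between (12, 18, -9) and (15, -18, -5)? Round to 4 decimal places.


d = sqrt((15-12)^2 + (-18-18)^2 + (-5--9)^2) = 36.3456

36.3456


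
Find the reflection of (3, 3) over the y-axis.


Reflection across y-axis: (x, y) -> (-x, y)
(3, 3) -> (-3, 3)

(-3, 3)


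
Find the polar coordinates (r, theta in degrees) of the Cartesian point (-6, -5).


r = sqrt((-6)^2 + (-5)^2) = 7.8102
theta = atan2(-5, -6) = 219.8056 degrees

r = 7.8102, theta = 219.8056 degrees


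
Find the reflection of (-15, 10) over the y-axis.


Reflection across y-axis: (x, y) -> (-x, y)
(-15, 10) -> (15, 10)

(15, 10)


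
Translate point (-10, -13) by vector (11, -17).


Translation: (x+dx, y+dy) = (-10+11, -13+-17) = (1, -30)

(1, -30)


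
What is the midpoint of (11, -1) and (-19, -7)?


Midpoint = ((11+-19)/2, (-1+-7)/2) = (-4, -4)

(-4, -4)


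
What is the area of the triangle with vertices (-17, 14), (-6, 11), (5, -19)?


Area = |x1(y2-y3) + x2(y3-y1) + x3(y1-y2)| / 2
= |-17*(11--19) + -6*(-19-14) + 5*(14-11)| / 2
= 148.5

148.5


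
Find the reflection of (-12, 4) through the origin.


Reflection through origin: (x, y) -> (-x, -y)
(-12, 4) -> (12, -4)

(12, -4)


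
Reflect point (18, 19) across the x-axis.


Reflection across x-axis: (x, y) -> (x, -y)
(18, 19) -> (18, -19)

(18, -19)


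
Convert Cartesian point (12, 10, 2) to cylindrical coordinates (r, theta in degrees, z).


r = sqrt(12^2 + 10^2) = 15.6205
theta = atan2(10, 12) = 39.8056 deg
z = 2

r = 15.6205, theta = 39.8056 deg, z = 2


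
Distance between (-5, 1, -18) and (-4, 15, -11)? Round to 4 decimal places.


d = sqrt((-4--5)^2 + (15-1)^2 + (-11--18)^2) = 15.6844

15.6844


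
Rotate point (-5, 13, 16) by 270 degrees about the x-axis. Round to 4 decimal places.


x' = -5
y' = 13*cos(270) - 16*sin(270) = 16
z' = 13*sin(270) + 16*cos(270) = -13

(-5, 16, -13)


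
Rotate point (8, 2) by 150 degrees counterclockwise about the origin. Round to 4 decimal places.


x' = 8*cos(150) - 2*sin(150) = -7.9282
y' = 8*sin(150) + 2*cos(150) = 2.2679

(-7.9282, 2.2679)


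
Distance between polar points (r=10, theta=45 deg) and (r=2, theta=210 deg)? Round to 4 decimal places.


d = sqrt(r1^2 + r2^2 - 2*r1*r2*cos(t2-t1))
d = sqrt(10^2 + 2^2 - 2*10*2*cos(210-45)) = 11.9431

11.9431


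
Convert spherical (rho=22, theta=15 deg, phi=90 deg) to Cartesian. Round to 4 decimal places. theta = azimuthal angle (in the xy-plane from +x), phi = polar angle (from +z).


x = 22 * sin(90) * cos(15) = 21.2504
y = 22 * sin(90) * sin(15) = 5.694
z = 22 * cos(90) = 0

(21.2504, 5.694, 0)


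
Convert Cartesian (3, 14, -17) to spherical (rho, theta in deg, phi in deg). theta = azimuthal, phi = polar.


rho = sqrt(3^2 + 14^2 + (-17)^2) = 22.2261
theta = atan2(14, 3) = 77.9052 deg
phi = acos(-17/22.2261) = 139.8951 deg

rho = 22.2261, theta = 77.9052 deg, phi = 139.8951 deg


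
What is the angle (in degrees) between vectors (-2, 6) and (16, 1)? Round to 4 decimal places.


dot = -2*16 + 6*1 = -26
|u| = 6.3246, |v| = 16.0312
cos(angle) = -0.2564
angle = 104.8586 degrees

104.8586 degrees


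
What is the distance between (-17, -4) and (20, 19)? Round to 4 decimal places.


d = sqrt((20--17)^2 + (19--4)^2) = 43.566

43.566


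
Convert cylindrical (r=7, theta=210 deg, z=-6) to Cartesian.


x = 7 * cos(210) = -6.0622
y = 7 * sin(210) = -3.5
z = -6

(-6.0622, -3.5, -6)


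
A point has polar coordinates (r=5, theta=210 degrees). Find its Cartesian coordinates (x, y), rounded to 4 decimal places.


x = 5 * cos(210) = -4.3301
y = 5 * sin(210) = -2.5

(-4.3301, -2.5)


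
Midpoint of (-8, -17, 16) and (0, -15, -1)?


Midpoint = ((-8+0)/2, (-17+-15)/2, (16+-1)/2) = (-4, -16, 7.5)

(-4, -16, 7.5)


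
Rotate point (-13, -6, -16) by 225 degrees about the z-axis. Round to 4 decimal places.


x' = -13*cos(225) - -6*sin(225) = 4.9497
y' = -13*sin(225) + -6*cos(225) = 13.435
z' = -16

(4.9497, 13.435, -16)


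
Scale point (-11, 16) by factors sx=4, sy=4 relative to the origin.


Scaling: (x*sx, y*sy) = (-11*4, 16*4) = (-44, 64)

(-44, 64)


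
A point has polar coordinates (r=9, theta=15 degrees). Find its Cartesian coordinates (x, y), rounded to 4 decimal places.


x = 9 * cos(15) = 8.6933
y = 9 * sin(15) = 2.3294

(8.6933, 2.3294)


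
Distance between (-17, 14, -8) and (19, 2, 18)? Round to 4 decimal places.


d = sqrt((19--17)^2 + (2-14)^2 + (18--8)^2) = 46

46


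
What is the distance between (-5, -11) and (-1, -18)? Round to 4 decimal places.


d = sqrt((-1--5)^2 + (-18--11)^2) = 8.0623

8.0623


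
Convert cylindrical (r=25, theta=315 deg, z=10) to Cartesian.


x = 25 * cos(315) = 17.6777
y = 25 * sin(315) = -17.6777
z = 10

(17.6777, -17.6777, 10)


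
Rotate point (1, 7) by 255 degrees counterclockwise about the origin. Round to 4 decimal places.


x' = 1*cos(255) - 7*sin(255) = 6.5027
y' = 1*sin(255) + 7*cos(255) = -2.7777

(6.5027, -2.7777)


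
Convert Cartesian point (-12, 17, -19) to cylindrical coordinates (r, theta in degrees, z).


r = sqrt((-12)^2 + 17^2) = 20.8087
theta = atan2(17, -12) = 125.2176 deg
z = -19

r = 20.8087, theta = 125.2176 deg, z = -19


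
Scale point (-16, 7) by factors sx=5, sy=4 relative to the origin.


Scaling: (x*sx, y*sy) = (-16*5, 7*4) = (-80, 28)

(-80, 28)


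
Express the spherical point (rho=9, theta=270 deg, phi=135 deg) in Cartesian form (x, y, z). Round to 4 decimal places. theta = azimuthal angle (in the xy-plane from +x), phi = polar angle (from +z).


x = 9 * sin(135) * cos(270) = 0
y = 9 * sin(135) * sin(270) = -6.364
z = 9 * cos(135) = -6.364

(0, -6.364, -6.364)
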